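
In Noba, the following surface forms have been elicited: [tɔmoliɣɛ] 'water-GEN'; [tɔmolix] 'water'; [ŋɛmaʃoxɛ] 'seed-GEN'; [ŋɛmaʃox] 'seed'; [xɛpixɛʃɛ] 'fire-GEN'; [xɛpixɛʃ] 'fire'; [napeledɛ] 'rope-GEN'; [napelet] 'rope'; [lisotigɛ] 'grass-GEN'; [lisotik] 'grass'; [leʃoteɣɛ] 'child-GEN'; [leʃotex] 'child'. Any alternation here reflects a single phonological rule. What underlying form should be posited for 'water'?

In [tɔmoliɣɛ] and [tɔmolix] the final segment of 'water' alternates: [ɣ] ~ [x].
The stem 'seed' ([ŋɛmaʃoxɛ], [ŋɛmaʃox]) shows [x] unchanged in both environments, so [x] cannot be basic with [ɣ] derived before the GEN suffix.
So /ɣ/ is underlying, and a rule of word-final obstruent devoicing — voiced obstruents become voiceless word-finally — gives [x].
So 'water' = /tɔmoliɣ/.

/tɔmoliɣ/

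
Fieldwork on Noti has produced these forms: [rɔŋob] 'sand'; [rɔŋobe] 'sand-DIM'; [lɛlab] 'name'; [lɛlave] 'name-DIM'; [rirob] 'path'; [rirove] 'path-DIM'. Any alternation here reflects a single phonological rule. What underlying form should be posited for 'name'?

/lɛlav/

The stem for 'name' ends in [b] in [lɛlab] but [v] in [lɛlave].
Compare 'sand', with invariant [b] in [rɔŋob] and [rɔŋobe]: an analysis with underlying /b/ and a rule producing [v] before the DIM suffix would wrongly predict alternation here too.
The alternation reflects word-final hardening: voiced fricatives become stops word-finally. /v/ is underlying.
Hence 'name' is /lɛlav/ underlyingly.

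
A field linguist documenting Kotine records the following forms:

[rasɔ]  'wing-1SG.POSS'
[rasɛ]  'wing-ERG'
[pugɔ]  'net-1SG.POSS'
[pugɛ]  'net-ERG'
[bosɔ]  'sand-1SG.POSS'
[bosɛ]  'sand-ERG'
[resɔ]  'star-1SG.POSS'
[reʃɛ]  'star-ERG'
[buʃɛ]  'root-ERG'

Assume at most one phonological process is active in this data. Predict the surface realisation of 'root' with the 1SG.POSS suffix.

In [resɔ] and [reʃɛ] the final segment of 'star' alternates: [s] ~ [ʃ].
The stem 'sand' ([bosɔ], [bosɛ]) shows [s] unchanged in both environments, so [s] cannot be basic with [ʃ] derived before the ERG suffix.
Therefore /ʃ/ is basic and [s] is derived by depalatalization (palato-alveolar /ʃ/ becomes [s] when no front vowel follows).
The one attested form of 'root', [buʃɛ], shows underlying /buʃ/. Applying the same rule when no front vowel follows gives [busɔ].

[busɔ]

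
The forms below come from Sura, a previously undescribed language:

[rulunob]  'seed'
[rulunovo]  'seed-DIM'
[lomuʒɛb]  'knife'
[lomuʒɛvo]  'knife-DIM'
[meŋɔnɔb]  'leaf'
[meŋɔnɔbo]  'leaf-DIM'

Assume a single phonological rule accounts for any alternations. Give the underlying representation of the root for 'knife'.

The stem for 'knife' ends in [b] in [lomuʒɛb] but [v] in [lomuʒɛvo].
If /b/ were underlying and a rule turned it into [v] before the DIM suffix, 'leaf' would also alternate; but it has [b] in both [meŋɔnɔb] and [meŋɔnɔbo].
The underlying segment must be /v/; voiced fricatives become stops word-finally, yielding [b] there.
The underlying form of 'knife' is therefore /lomuʒɛv/.

/lomuʒɛv/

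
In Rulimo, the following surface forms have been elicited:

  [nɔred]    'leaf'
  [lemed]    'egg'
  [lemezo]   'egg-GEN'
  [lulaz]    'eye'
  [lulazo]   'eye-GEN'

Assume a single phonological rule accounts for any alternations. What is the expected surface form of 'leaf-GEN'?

[nɔrezo]

The root 'egg' surfaces as [lemed] and [lemezo], with a stem-final [d] ~ [z] alternation.
Compare 'eye', with invariant [z] in [lulaz] and [lulazo]: an analysis with underlying /z/ and a rule producing [d] in isolation would wrongly predict alternation here too.
So /d/ is underlying, and a rule of intervocalic spirantization — voiced stops become fricatives between vowels — gives [z].
From [nɔred] the stem 'leaf' is /nɔred/; between vowels this yields [nɔrezo].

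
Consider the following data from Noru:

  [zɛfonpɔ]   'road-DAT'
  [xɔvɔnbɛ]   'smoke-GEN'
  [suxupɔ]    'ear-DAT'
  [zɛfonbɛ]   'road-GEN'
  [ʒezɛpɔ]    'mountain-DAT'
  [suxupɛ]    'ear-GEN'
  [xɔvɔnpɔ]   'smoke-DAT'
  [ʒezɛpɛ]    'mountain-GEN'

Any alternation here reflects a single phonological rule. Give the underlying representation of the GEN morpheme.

/-bɛ/

The GEN suffix surfaces as [-bɛ] and [-pɛ], depending on the final segment of the stem.
By contrast the DAT suffix keeps its initial [p] throughout — that segment must be underlying.
So the underlying form is /-bɛ/, and voiced stops become voiceless after a vowel.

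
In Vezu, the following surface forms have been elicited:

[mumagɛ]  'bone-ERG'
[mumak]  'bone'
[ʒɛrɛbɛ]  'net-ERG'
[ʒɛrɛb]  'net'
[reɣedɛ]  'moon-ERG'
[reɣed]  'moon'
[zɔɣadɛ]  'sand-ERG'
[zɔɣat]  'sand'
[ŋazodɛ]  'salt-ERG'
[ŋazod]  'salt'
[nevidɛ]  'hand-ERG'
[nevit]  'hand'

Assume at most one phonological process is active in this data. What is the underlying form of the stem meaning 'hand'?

'hand' shows [d] ~ [t] at the end of the stem ([nevidɛ] vs [nevit]).
If /d/ were underlying and a rule turned it into [t] in isolation, 'salt' would also alternate; but it has [d] in both [ŋazodɛ] and [ŋazod].
So /t/ is underlying, and a rule of intervocalic voicing — voiceless stops become voiced between vowels — gives [d].

/nevit/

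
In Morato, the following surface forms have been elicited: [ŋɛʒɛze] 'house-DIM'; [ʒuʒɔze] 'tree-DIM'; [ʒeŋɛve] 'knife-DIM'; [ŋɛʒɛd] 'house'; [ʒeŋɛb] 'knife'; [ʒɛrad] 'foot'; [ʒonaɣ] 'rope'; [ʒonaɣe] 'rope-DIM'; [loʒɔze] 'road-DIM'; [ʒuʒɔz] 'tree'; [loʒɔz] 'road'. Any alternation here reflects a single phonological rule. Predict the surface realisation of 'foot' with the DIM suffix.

[ʒɛraze]

In [ŋɛʒɛze] and [ŋɛʒɛd] the final segment of 'house' alternates: [z] ~ [d].
If /z/ were underlying and a rule turned it into [d] in isolation, 'tree' would also alternate; but it has [z] in both [ʒuʒɔze] and [ʒuʒɔz].
The underlying segment must be /d/; voiced stops become fricatives between vowels, yielding [z] there.
The one attested form of 'foot', [ʒɛrad], shows underlying /ʒɛrad/. Applying the same rule between vowels gives [ʒɛraze].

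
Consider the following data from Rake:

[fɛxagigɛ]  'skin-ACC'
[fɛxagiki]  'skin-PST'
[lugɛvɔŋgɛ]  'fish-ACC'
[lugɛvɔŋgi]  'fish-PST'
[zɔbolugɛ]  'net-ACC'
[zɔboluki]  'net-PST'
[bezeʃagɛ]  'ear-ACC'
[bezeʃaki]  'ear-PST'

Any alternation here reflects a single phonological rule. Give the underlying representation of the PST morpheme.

/-ki/

The PST suffix surfaces as [-gi] and [-ki], depending on the final segment of the stem.
The ACC suffix, which begins with [g], is invariant after every stem; so [g] is not altered by any rule here.
So the underlying form is /-ki/, and voiceless stops become voiced after a nasal.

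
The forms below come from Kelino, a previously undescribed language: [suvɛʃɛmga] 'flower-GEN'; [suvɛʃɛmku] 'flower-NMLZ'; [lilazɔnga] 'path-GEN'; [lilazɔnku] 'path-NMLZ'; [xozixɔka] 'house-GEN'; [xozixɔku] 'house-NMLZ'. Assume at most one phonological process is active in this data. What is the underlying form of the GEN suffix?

The GEN suffix surfaces as [-ga] and [-ka], depending on the final segment of the stem.
The NMLZ suffix, which begins with [k], is invariant after every stem; so [k] is not altered by any rule here.
So the underlying form is /-ga/, and voiced stops become voiceless after a vowel.

/-ga/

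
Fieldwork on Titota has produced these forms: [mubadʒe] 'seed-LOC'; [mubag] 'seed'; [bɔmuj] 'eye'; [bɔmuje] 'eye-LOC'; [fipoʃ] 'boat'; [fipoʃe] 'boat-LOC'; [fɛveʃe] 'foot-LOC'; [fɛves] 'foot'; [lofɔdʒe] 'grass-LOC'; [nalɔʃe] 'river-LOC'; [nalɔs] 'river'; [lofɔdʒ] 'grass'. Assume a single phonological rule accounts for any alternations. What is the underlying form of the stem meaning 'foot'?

/fɛves/

'foot' shows [s] ~ [ʃ] at the end of the stem ([fɛves] vs [fɛveʃe]).
If /ʃ/ were underlying and a rule turned it into [s] in isolation, 'boat' would also alternate; but it has [ʃ] in both [fipoʃ] and [fipoʃe].
The underlying segment must be /s/; /g/ and /s/ become palato-alveolar [dʒ] and [ʃ] before a front vowel, yielding [ʃ] there.
The underlying form of 'foot' is therefore /fɛves/.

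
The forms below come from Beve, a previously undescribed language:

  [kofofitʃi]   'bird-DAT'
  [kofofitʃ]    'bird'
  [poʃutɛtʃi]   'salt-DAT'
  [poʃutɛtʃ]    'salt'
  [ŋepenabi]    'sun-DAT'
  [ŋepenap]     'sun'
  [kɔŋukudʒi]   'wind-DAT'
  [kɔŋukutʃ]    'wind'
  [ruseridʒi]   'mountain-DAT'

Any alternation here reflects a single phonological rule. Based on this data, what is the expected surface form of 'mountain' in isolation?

The root 'wind' surfaces as [kɔŋukudʒi] and [kɔŋukutʃ], with a stem-final [dʒ] ~ [tʃ] alternation.
But 'salt' keeps [tʃ] in both environments ([poʃutɛtʃi], [poʃutɛtʃ]), so there is no rule changing /tʃ/ to [dʒ] before the DAT suffix.
So /dʒ/ is underlying, and a rule of word-final obstruent devoicing — voiced obstruents become voiceless word-finally — gives [tʃ].
The one attested form of 'mountain', [ruseridʒi], shows underlying /ruseridʒ/. Applying the same rule word-finally gives [ruseritʃ].

[ruseritʃ]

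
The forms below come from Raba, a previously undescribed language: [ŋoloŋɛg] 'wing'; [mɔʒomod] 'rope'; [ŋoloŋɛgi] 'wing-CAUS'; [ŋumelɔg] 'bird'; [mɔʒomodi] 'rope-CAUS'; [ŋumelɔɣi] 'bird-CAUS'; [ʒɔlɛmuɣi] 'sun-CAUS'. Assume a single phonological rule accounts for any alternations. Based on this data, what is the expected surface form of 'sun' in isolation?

The stem for 'bird' ends in [ɣ] in [ŋumelɔɣi] but [g] in [ŋumelɔg].
But 'wing' keeps [g] in both environments ([ŋoloŋɛgi], [ŋoloŋɛg]), so there is no rule changing /g/ to [ɣ] before the CAUS suffix.
So /ɣ/ is underlying, and a rule of word-final hardening — voiced fricatives become stops word-finally — gives [g].
The one attested form of 'sun', [ʒɔlɛmuɣi], shows underlying /ʒɔlɛmuɣ/. Applying the same rule word-finally gives [ʒɔlɛmug].

[ʒɔlɛmug]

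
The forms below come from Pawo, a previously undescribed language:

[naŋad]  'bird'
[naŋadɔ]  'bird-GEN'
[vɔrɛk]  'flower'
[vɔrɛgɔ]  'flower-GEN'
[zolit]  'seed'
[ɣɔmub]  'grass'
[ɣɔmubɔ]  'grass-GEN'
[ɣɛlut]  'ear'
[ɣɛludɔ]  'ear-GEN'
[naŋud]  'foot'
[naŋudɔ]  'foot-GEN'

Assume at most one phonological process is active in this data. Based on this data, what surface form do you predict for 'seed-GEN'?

'ear' shows [t] ~ [d] at the end of the stem ([ɣɛlut] vs [ɣɛludɔ]).
Compare 'bird', with invariant [d] in [naŋad] and [naŋadɔ]: an analysis with underlying /d/ and a rule producing [t] in isolation would wrongly predict alternation here too.
So /t/ is underlying, and a rule of intervocalic voicing — voiceless stops become voiced between vowels — gives [d].
The one attested form of 'seed', [zolit], shows underlying /zolit/. Applying the same rule between vowels gives [zolidɔ].

[zolidɔ]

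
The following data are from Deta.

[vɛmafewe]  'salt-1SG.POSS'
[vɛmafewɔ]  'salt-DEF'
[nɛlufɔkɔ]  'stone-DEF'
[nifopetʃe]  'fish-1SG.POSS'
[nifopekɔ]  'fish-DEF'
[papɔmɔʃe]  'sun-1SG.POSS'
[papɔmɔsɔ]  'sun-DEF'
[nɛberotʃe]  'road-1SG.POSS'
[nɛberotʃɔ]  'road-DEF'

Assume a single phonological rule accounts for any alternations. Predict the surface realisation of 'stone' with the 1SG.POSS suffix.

[nɛlufɔtʃe]

The root 'fish' surfaces as [nifopetʃe] and [nifopekɔ], with a stem-final [tʃ] ~ [k] alternation.
If /tʃ/ were underlying and a rule turned it into [k] before the DEF suffix, 'road' would also alternate; but it has [tʃ] in both [nɛberotʃe] and [nɛberotʃɔ].
The alternation reflects palatalization before a front vowel: /k/ and /s/ become palato-alveolar [tʃ] and [ʃ] before a front vowel. /k/ is underlying.
From [nɛlufɔkɔ] the stem 'stone' is /nɛlufɔk/; before a front vowel this yields [nɛlufɔtʃe].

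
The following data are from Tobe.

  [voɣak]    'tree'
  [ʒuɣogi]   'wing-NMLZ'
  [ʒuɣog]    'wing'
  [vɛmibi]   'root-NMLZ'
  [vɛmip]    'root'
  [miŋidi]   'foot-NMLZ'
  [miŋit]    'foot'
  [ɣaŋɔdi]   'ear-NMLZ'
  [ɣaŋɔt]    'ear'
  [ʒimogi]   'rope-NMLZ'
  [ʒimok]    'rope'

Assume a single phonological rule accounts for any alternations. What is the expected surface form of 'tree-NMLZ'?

'rope' shows [g] ~ [k] at the end of the stem ([ʒimogi] vs [ʒimok]).
But 'wing' keeps [g] in both environments ([ʒuɣogi], [ʒuɣog]), so there is no rule changing /g/ to [k] in isolation.
The alternation reflects intervocalic voicing: voiceless stops become voiced between vowels. /k/ is underlying.
The one attested form of 'tree', [voɣak], shows underlying /voɣak/. Applying the same rule between vowels gives [voɣagi].

[voɣagi]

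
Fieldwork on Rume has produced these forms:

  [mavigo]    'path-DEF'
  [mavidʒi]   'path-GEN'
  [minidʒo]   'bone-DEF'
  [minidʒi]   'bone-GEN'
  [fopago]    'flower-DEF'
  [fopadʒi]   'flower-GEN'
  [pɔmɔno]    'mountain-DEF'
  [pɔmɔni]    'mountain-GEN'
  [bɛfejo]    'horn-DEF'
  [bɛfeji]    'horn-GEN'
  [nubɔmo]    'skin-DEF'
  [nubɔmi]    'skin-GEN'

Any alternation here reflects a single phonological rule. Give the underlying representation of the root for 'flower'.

The root 'flower' surfaces as [fopago] and [fopadʒi], with a stem-final [g] ~ [dʒ] alternation.
The stem 'bone' ([minidʒo], [minidʒi]) shows [dʒ] unchanged in both environments, so [dʒ] cannot be basic with [g] derived before the DEF suffix.
The underlying segment must be /g/; /g/ becomes palato-alveolar [dʒ] before a front vowel, yielding [dʒ] there.

/fopag/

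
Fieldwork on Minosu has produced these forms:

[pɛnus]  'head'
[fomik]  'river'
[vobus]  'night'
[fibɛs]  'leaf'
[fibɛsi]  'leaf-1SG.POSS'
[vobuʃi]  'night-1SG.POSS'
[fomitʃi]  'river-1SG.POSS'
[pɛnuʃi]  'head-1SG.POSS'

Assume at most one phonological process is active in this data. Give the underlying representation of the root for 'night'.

/vobuʃ/

In [vobus] and [vobuʃi] the final segment of 'night' alternates: [s] ~ [ʃ].
But 'leaf' keeps [s] in both environments ([fibɛs], [fibɛsi]), so there is no rule changing /s/ to [ʃ] before the 1SG.POSS suffix.
The underlying segment must be /ʃ/; palato-alveolar /tʃ/ and /ʃ/ become [k] and [s] when no front vowel follows, yielding [s] there.
The underlying form of 'night' is therefore /vobuʃ/.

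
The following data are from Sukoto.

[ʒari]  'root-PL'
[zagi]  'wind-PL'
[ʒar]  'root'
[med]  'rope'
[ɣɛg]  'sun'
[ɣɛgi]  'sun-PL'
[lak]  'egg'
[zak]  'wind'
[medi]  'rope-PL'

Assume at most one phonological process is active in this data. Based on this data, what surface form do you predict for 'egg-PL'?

The stem for 'wind' ends in [g] in [zagi] but [k] in [zak].
But 'sun' keeps [g] in both environments ([ɣɛgi], [ɣɛg]), so there is no rule changing /g/ to [k] in isolation.
Therefore /k/ is basic and [g] is derived by intervocalic voicing (voiceless stops become voiced between vowels).
The one attested form of 'egg', [lak], shows underlying /lak/. Applying the same rule between vowels gives [lagi].

[lagi]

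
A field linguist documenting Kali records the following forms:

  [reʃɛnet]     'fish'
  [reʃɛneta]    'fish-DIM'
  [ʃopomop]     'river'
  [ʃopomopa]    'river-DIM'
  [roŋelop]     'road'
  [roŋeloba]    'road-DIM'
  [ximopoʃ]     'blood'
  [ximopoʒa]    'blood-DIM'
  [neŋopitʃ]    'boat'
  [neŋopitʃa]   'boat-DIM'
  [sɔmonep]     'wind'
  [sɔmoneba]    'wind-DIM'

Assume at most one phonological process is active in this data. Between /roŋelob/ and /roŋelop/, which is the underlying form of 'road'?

'road' shows [p] ~ [b] at the end of the stem ([roŋelop] vs [roŋeloba]).
But 'river' keeps [p] in both environments ([ʃopomop], [ʃopomopa]), so there is no rule changing /p/ to [b] before the DIM suffix.
The underlying segment must be /b/; voiced obstruents become voiceless word-finally, yielding [p] there.

/roŋelob/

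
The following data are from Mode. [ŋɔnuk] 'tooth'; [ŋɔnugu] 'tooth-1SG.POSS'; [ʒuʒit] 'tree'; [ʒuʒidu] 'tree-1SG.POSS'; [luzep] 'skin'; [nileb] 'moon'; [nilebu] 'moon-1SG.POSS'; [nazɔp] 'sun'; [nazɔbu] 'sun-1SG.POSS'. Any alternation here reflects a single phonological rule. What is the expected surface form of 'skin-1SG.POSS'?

In [nazɔp] and [nazɔbu] the final segment of 'sun' alternates: [p] ~ [b].
The stem 'moon' ([nileb], [nilebu]) shows [b] unchanged in both environments, so [b] cannot be basic with [p] derived in isolation.
The underlying segment must be /p/; voiceless stops become voiced between vowels, yielding [b] there.
The one attested form of 'skin', [luzep], shows underlying /luzep/. Applying the same rule between vowels gives [luzebu].

[luzebu]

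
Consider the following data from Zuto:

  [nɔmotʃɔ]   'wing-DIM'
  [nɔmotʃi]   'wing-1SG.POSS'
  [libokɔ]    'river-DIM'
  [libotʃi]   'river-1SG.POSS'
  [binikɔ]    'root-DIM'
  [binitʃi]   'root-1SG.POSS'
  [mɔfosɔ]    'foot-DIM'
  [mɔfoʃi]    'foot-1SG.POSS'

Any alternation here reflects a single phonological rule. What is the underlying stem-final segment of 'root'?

/k/

The root 'root' surfaces as [binikɔ] and [binitʃi], with a stem-final [k] ~ [tʃ] alternation.
But 'wing' keeps [tʃ] in both environments ([nɔmotʃɔ], [nɔmotʃi]), so there is no rule changing /tʃ/ to [k] before the DIM suffix.
The alternation reflects palatalization before a front vowel: /k/ and /s/ become palato-alveolar [tʃ] and [ʃ] before a front vowel. /k/ is underlying.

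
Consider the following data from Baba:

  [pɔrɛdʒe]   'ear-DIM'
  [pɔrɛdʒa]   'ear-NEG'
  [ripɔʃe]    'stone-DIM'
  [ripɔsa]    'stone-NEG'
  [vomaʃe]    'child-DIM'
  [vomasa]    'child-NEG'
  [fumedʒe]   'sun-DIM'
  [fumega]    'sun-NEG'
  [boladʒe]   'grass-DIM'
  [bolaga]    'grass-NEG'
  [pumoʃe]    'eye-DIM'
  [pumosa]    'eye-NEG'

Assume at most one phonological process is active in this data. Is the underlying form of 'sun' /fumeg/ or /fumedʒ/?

The root 'sun' surfaces as [fumedʒe] and [fumega], with a stem-final [dʒ] ~ [g] alternation.
But 'ear' keeps [dʒ] in both environments ([pɔrɛdʒe], [pɔrɛdʒa]), so there is no rule changing /dʒ/ to [g] before the NEG suffix.
The alternation reflects palatalization before a front vowel: /g/ and /s/ become palato-alveolar [dʒ] and [ʃ] before a front vowel. /g/ is underlying.

/fumeg/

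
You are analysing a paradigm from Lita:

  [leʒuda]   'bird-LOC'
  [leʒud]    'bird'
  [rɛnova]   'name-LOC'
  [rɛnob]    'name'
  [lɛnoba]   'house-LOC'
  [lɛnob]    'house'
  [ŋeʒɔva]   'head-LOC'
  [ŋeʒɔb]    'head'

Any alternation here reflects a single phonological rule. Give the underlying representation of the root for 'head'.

The stem for 'head' ends in [v] in [ŋeʒɔva] but [b] in [ŋeʒɔb].
Compare 'house', with invariant [b] in [lɛnoba] and [lɛnob]: an analysis with underlying /b/ and a rule producing [v] before the LOC suffix would wrongly predict alternation here too.
The underlying segment must be /v/; voiced fricatives become stops word-finally, yielding [b] there.

/ŋeʒɔv/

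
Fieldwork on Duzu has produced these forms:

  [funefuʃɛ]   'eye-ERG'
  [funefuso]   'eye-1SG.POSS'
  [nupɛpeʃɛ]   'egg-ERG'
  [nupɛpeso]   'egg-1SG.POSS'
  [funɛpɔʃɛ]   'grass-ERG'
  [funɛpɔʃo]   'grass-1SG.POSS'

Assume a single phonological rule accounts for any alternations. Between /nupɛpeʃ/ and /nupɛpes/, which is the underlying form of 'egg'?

The root 'egg' surfaces as [nupɛpeʃɛ] and [nupɛpeso], with a stem-final [ʃ] ~ [s] alternation.
Compare 'grass', with invariant [ʃ] in [funɛpɔʃɛ] and [funɛpɔʃo]: an analysis with underlying /ʃ/ and a rule producing [s] before the 1SG.POSS suffix would wrongly predict alternation here too.
The underlying segment must be /s/; /s/ becomes palato-alveolar [ʃ] before a front vowel, yielding [ʃ] there.

/nupɛpes/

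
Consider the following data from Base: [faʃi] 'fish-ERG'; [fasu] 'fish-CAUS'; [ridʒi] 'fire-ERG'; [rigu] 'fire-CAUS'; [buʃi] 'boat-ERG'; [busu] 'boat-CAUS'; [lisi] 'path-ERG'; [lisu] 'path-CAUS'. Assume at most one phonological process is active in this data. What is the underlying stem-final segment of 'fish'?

'fish' shows [ʃ] ~ [s] at the end of the stem ([faʃi] vs [fasu]).
Compare 'path', with invariant [s] in [lisi] and [lisu]: an analysis with underlying /s/ and a rule producing [ʃ] before the ERG suffix would wrongly predict alternation here too.
So /ʃ/ is underlying, and a rule of depalatalization — palato-alveolar /dʒ/ and /ʃ/ become [g] and [s] when no front vowel follows — gives [s].

/ʃ/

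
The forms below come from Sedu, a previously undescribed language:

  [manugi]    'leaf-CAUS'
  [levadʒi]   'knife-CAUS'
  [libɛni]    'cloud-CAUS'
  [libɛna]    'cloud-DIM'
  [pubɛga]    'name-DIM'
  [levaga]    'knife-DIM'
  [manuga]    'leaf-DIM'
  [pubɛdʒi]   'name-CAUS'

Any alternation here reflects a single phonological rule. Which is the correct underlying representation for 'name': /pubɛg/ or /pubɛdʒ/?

/pubɛdʒ/

'name' shows [g] ~ [dʒ] at the end of the stem ([pubɛga] vs [pubɛdʒi]).
The stem 'leaf' ([manuga], [manugi]) shows [g] unchanged in both environments, so [g] cannot be basic with [dʒ] derived before the CAUS suffix.
The underlying segment must be /dʒ/; palato-alveolar /dʒ/ becomes [g] when no front vowel follows, yielding [g] there.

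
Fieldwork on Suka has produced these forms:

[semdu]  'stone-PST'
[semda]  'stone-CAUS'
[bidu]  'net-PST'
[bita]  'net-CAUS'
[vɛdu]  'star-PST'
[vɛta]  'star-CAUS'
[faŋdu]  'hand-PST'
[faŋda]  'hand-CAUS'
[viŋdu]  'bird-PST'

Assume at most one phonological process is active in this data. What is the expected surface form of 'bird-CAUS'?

[viŋda]

The CAUS morpheme has two allomorphs, [-da] and [-ta].
The PST suffix, which begins with [d], is invariant after every stem; so [d] is not altered by any rule here.
So the underlying form is /-ta/, and voiceless stops become voiced after a nasal.
After 'bird', which ends in a nasal, the suffix surfaces as [-da], giving [viŋda].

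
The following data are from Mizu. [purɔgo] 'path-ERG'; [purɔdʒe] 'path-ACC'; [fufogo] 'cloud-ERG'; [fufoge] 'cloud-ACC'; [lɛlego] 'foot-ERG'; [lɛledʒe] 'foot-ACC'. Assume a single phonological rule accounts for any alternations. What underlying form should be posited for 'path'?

/purɔdʒ/

The root 'path' surfaces as [purɔgo] and [purɔdʒe], with a stem-final [g] ~ [dʒ] alternation.
But 'cloud' keeps [g] in both environments ([fufogo], [fufoge]), so there is no rule changing /g/ to [dʒ] before the ACC suffix.
The underlying segment must be /dʒ/; palato-alveolar /dʒ/ becomes [g] when no front vowel follows, yielding [g] there.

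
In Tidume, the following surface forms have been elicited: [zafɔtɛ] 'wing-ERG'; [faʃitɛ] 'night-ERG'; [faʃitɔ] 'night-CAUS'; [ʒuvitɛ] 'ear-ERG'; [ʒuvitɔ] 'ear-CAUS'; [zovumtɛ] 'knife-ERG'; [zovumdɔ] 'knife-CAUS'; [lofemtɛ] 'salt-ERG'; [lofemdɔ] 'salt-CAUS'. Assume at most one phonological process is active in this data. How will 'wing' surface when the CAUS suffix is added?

The CAUS suffix surfaces as [-dɔ] and [-tɔ], depending on the final segment of the stem.
The ERG suffix, which begins with [t], is invariant after every stem; so [t] is not altered by any rule here.
The CAUS suffix is therefore /-dɔ/ underlyingly, with post-vocalic devoicing: voiced stops become voiceless after a vowel.
After 'wing', which ends in a vowel, the suffix surfaces as [-tɔ], giving [zafɔtɔ].

[zafɔtɔ]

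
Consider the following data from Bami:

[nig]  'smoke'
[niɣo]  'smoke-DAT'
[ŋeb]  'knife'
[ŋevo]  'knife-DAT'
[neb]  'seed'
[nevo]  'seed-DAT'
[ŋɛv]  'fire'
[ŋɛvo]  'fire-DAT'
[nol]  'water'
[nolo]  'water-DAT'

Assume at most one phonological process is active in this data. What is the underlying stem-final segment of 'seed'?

The root 'seed' surfaces as [neb] and [nevo], with a stem-final [b] ~ [v] alternation.
The stem 'fire' ([ŋɛv], [ŋɛvo]) shows [v] unchanged in both environments, so [v] cannot be basic with [b] derived in isolation.
So /b/ is underlying, and a rule of intervocalic spirantization — voiced stops become fricatives between vowels — gives [v].

/b/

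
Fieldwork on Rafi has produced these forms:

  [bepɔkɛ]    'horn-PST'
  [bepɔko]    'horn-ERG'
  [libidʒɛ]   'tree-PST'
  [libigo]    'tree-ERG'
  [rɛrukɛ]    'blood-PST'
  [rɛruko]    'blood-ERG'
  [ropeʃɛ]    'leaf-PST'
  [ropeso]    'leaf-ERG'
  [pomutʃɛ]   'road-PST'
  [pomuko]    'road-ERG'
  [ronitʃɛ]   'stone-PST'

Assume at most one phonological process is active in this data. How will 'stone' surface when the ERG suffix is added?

[roniko]

In [pomutʃɛ] and [pomuko] the final segment of 'road' alternates: [tʃ] ~ [k].
If /k/ were underlying and a rule turned it into [tʃ] before the PST suffix, 'blood' would also alternate; but it has [k] in both [rɛrukɛ] and [rɛruko].
Therefore /tʃ/ is basic and [k] is derived by depalatalization (palato-alveolar /tʃ/, /dʒ/ and /ʃ/ become [k], [g] and [s] when no front vowel follows).
The one attested form of 'stone', [ronitʃɛ], shows underlying /ronitʃ/. Applying the same rule when no front vowel follows gives [roniko].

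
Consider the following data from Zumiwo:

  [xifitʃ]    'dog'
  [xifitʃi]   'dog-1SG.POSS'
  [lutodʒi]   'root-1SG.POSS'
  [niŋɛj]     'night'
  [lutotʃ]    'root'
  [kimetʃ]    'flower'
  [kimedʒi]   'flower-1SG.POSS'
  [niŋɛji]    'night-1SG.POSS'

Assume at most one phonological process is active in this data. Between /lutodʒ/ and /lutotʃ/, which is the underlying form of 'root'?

/lutodʒ/

The root 'root' surfaces as [lutotʃ] and [lutodʒi], with a stem-final [tʃ] ~ [dʒ] alternation.
The stem 'dog' ([xifitʃ], [xifitʃi]) shows [tʃ] unchanged in both environments, so [tʃ] cannot be basic with [dʒ] derived before the 1SG.POSS suffix.
So /dʒ/ is underlying, and a rule of word-final obstruent devoicing — voiced obstruents become voiceless word-finally — gives [tʃ].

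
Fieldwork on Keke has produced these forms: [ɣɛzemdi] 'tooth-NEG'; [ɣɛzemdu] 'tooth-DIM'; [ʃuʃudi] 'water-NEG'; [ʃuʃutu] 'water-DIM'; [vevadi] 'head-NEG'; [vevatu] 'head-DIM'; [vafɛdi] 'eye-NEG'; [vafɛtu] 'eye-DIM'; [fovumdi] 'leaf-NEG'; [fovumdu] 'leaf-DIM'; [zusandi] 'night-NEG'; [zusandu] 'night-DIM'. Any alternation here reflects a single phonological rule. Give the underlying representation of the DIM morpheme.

The DIM suffix surfaces as [-du] and [-tu], depending on the final segment of the stem.
The NEG suffix, which begins with [d], is invariant after every stem; so [d] is not altered by any rule here.
The DIM suffix is therefore /-tu/ underlyingly, with post-nasal voicing: voiceless stops become voiced after a nasal.

/-tu/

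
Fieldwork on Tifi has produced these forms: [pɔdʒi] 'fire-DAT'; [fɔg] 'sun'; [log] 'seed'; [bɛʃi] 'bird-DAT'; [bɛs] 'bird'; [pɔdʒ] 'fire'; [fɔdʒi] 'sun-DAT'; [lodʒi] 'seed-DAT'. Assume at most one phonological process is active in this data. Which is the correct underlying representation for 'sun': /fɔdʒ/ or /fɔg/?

/fɔg/

In [fɔg] and [fɔdʒi] the final segment of 'sun' alternates: [g] ~ [dʒ].
The stem 'fire' ([pɔdʒ], [pɔdʒi]) shows [dʒ] unchanged in both environments, so [dʒ] cannot be basic with [g] derived in isolation.
So /g/ is underlying, and a rule of palatalization before a front vowel — /g/ and /s/ become palato-alveolar [dʒ] and [ʃ] before a front vowel — gives [dʒ].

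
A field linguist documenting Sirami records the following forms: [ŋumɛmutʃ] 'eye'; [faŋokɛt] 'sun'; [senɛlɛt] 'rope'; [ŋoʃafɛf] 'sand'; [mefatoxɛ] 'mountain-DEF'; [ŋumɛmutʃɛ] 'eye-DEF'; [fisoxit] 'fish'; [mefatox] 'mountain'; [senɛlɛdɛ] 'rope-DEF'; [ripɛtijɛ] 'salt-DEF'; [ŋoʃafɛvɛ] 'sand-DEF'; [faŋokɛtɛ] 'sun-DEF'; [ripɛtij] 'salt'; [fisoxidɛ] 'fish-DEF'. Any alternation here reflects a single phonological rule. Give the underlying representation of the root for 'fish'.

/fisoxid/

In [fisoxidɛ] and [fisoxit] the final segment of 'fish' alternates: [d] ~ [t].
The stem 'sun' ([faŋokɛtɛ], [faŋokɛt]) shows [t] unchanged in both environments, so [t] cannot be basic with [d] derived before the DEF suffix.
The alternation reflects word-final obstruent devoicing: voiced obstruents become voiceless word-finally. /d/ is underlying.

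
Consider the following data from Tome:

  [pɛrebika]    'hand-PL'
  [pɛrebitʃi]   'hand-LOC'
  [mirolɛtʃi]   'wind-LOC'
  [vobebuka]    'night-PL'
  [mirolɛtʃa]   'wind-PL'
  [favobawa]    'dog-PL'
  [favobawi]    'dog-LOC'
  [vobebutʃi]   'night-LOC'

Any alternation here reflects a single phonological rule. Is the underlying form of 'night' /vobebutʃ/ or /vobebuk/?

The stem for 'night' ends in [tʃ] in [vobebutʃi] but [k] in [vobebuka].
If /tʃ/ were underlying and a rule turned it into [k] before the PL suffix, 'wind' would also alternate; but it has [tʃ] in both [mirolɛtʃi] and [mirolɛtʃa].
So /k/ is underlying, and a rule of palatalization before a front vowel — /k/ becomes palato-alveolar [tʃ] before a front vowel — gives [tʃ].

/vobebuk/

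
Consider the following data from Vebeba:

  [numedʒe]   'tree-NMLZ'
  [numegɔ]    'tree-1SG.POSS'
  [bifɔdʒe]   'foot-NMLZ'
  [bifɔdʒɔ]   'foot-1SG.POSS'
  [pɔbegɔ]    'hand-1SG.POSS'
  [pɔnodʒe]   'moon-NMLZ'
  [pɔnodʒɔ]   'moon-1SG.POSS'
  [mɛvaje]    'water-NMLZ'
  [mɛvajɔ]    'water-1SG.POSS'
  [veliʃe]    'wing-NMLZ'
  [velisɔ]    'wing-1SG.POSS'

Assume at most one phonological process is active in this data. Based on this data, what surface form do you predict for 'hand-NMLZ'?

The root 'tree' surfaces as [numedʒe] and [numegɔ], with a stem-final [dʒ] ~ [g] alternation.
If /dʒ/ were underlying and a rule turned it into [g] before the 1SG.POSS suffix, 'moon' would also alternate; but it has [dʒ] in both [pɔnodʒe] and [pɔnodʒɔ].
Therefore /g/ is basic and [dʒ] is derived by palatalization before a front vowel (/g/ and /s/ become palato-alveolar [dʒ] and [ʃ] before a front vowel).
The one attested form of 'hand', [pɔbegɔ], shows underlying /pɔbeg/. Applying the same rule before a front vowel gives [pɔbedʒe].

[pɔbedʒe]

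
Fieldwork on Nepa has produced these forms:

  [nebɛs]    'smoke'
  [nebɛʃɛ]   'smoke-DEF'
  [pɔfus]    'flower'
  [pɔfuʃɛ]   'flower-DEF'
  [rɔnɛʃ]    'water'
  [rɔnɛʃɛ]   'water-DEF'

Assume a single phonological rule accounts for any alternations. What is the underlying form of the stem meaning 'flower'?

'flower' shows [s] ~ [ʃ] at the end of the stem ([pɔfus] vs [pɔfuʃɛ]).
If /ʃ/ were underlying and a rule turned it into [s] in isolation, 'water' would also alternate; but it has [ʃ] in both [rɔnɛʃ] and [rɔnɛʃɛ].
So /s/ is underlying, and a rule of palatalization before a front vowel — /s/ becomes palato-alveolar [ʃ] before a front vowel — gives [ʃ].

/pɔfus/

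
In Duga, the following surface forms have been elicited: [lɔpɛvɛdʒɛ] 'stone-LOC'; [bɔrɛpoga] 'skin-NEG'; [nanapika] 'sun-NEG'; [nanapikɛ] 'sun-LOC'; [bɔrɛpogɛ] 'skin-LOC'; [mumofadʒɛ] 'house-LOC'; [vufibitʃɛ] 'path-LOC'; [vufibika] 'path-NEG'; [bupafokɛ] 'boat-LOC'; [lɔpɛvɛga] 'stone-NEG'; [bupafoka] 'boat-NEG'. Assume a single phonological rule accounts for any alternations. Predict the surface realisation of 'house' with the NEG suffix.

[mumofaga]

In [lɔpɛvɛdʒɛ] and [lɔpɛvɛga] the final segment of 'stone' alternates: [dʒ] ~ [g].
Compare 'skin', with invariant [g] in [bɔrɛpogɛ] and [bɔrɛpoga]: an analysis with underlying /g/ and a rule producing [dʒ] before the LOC suffix would wrongly predict alternation here too.
The alternation reflects depalatalization: palato-alveolar /tʃ/ and /dʒ/ become [k] and [g] when no front vowel follows. /dʒ/ is underlying.
The one attested form of 'house', [mumofadʒɛ], shows underlying /mumofadʒ/. Applying the same rule when no front vowel follows gives [mumofaga].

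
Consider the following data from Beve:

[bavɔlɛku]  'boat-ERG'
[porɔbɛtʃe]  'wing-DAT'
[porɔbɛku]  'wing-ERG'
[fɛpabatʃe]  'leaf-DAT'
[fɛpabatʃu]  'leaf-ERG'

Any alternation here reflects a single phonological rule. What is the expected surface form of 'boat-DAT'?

[bavɔlɛtʃe]

The stem for 'wing' ends in [tʃ] in [porɔbɛtʃe] but [k] in [porɔbɛku].
The stem 'leaf' ([fɛpabatʃe], [fɛpabatʃu]) shows [tʃ] unchanged in both environments, so [tʃ] cannot be basic with [k] derived before the ERG suffix.
Therefore /k/ is basic and [tʃ] is derived by palatalization before a front vowel (/k/ becomes palato-alveolar [tʃ] before a front vowel).
The one attested form of 'boat', [bavɔlɛku], shows underlying /bavɔlɛk/. Applying the same rule before a front vowel gives [bavɔlɛtʃe].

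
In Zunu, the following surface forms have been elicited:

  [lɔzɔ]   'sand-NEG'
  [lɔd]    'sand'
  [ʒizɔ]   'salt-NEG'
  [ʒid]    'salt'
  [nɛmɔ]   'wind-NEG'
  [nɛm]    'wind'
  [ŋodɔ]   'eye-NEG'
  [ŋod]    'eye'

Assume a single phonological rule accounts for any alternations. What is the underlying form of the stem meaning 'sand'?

/lɔz/

The stem for 'sand' ends in [z] in [lɔzɔ] but [d] in [lɔd].
Compare 'eye', with invariant [d] in [ŋodɔ] and [ŋod]: an analysis with underlying /d/ and a rule producing [z] before the NEG suffix would wrongly predict alternation here too.
The alternation reflects word-final hardening: voiced fricatives become stops word-finally. /z/ is underlying.
So 'sand' = /lɔz/.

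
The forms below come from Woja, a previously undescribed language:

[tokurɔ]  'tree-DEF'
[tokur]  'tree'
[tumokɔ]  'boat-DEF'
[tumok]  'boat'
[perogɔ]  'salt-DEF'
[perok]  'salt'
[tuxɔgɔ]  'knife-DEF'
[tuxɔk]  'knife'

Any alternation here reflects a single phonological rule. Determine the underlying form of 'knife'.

The root 'knife' surfaces as [tuxɔgɔ] and [tuxɔk], with a stem-final [g] ~ [k] alternation.
But 'boat' keeps [k] in both environments ([tumokɔ], [tumok]), so there is no rule changing /k/ to [g] before the DEF suffix.
The underlying segment must be /g/; voiced obstruents become voiceless word-finally, yielding [k] there.

/tuxɔg/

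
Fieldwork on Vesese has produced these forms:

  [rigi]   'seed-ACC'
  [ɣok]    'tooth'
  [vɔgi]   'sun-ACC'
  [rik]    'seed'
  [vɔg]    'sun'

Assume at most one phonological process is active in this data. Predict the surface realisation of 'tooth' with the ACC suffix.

[ɣogi]

The root 'seed' surfaces as [rik] and [rigi], with a stem-final [k] ~ [g] alternation.
But 'sun' keeps [g] in both environments ([vɔg], [vɔgi]), so there is no rule changing /g/ to [k] in isolation.
So /k/ is underlying, and a rule of intervocalic voicing — voiceless stops become voiced between vowels — gives [g].
The one attested form of 'tooth', [ɣok], shows underlying /ɣok/. Applying the same rule between vowels gives [ɣogi].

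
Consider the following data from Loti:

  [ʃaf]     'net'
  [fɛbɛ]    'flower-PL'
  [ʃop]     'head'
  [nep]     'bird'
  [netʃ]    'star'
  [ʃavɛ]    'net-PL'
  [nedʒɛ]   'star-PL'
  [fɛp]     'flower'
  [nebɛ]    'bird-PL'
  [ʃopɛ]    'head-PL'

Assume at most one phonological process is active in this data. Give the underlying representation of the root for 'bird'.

/neb/

The root 'bird' surfaces as [nebɛ] and [nep], with a stem-final [b] ~ [p] alternation.
If /p/ were underlying and a rule turned it into [b] before the PL suffix, 'head' would also alternate; but it has [p] in both [ʃopɛ] and [ʃop].
The alternation reflects word-final obstruent devoicing: voiced obstruents become voiceless word-finally. /b/ is underlying.
Hence 'bird' is /neb/ underlyingly.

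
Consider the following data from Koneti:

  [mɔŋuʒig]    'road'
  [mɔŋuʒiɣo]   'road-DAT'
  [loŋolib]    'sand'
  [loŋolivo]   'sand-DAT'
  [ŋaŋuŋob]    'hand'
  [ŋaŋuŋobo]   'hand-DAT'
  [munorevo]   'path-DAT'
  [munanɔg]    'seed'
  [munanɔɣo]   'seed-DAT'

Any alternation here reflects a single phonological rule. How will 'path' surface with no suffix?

[munoreb]

The stem for 'sand' ends in [b] in [loŋolib] but [v] in [loŋolivo].
But 'hand' keeps [b] in both environments ([ŋaŋuŋob], [ŋaŋuŋobo]), so there is no rule changing /b/ to [v] before the DAT suffix.
The alternation reflects word-final hardening: voiced fricatives become stops word-finally. /v/ is underlying.
The one attested form of 'path', [munorevo], shows underlying /munorev/. Applying the same rule word-finally gives [munoreb].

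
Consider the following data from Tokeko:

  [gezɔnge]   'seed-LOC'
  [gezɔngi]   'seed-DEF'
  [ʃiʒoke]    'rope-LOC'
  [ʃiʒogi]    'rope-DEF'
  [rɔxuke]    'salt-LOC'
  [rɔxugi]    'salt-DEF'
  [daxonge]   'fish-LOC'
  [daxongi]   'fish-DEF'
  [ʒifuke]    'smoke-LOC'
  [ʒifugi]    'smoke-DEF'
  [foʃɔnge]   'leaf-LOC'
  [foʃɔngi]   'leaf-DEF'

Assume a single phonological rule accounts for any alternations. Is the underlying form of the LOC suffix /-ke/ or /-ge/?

/-ke/

The LOC suffix surfaces as [-ge] and [-ke], depending on the final segment of the stem.
The DEF suffix, which begins with [g], is invariant after every stem; so [g] is not altered by any rule here.
The LOC suffix is therefore /-ke/ underlyingly, with post-nasal voicing: voiceless stops become voiced after a nasal.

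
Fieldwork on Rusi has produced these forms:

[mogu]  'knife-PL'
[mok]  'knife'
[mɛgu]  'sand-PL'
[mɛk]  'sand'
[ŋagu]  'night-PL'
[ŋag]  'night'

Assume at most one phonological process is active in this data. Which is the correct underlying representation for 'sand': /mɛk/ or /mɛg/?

/mɛk/

'sand' shows [g] ~ [k] at the end of the stem ([mɛgu] vs [mɛk]).
If /g/ were underlying and a rule turned it into [k] in isolation, 'night' would also alternate; but it has [g] in both [ŋagu] and [ŋag].
So /k/ is underlying, and a rule of intervocalic voicing — voiceless stops become voiced between vowels — gives [g].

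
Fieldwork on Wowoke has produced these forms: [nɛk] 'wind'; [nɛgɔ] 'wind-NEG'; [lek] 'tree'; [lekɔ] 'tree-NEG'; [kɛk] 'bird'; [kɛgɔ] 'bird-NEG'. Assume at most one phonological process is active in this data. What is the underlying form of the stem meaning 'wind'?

/nɛg/

'wind' shows [k] ~ [g] at the end of the stem ([nɛk] vs [nɛgɔ]).
If /k/ were underlying and a rule turned it into [g] before the NEG suffix, 'tree' would also alternate; but it has [k] in both [lek] and [lekɔ].
The alternation reflects word-final obstruent devoicing: voiced obstruents become voiceless word-finally. /g/ is underlying.
So 'wind' = /nɛg/.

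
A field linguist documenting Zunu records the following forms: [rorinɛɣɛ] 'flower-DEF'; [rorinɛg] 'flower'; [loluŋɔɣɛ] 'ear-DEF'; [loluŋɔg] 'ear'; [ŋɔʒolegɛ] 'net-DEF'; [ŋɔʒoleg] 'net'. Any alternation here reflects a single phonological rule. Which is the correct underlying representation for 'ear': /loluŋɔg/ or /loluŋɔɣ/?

The stem for 'ear' ends in [ɣ] in [loluŋɔɣɛ] but [g] in [loluŋɔg].
The stem 'net' ([ŋɔʒolegɛ], [ŋɔʒoleg]) shows [g] unchanged in both environments, so [g] cannot be basic with [ɣ] derived before the DEF suffix.
Therefore /ɣ/ is basic and [g] is derived by word-final hardening (voiced fricatives become stops word-finally).

/loluŋɔɣ/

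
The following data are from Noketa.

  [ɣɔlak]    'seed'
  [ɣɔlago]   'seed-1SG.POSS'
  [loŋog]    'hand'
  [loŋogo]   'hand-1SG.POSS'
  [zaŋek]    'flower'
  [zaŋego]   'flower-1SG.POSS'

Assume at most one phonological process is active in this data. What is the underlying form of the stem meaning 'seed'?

/ɣɔlak/

In [ɣɔlak] and [ɣɔlago] the final segment of 'seed' alternates: [k] ~ [g].
The stem 'hand' ([loŋog], [loŋogo]) shows [g] unchanged in both environments, so [g] cannot be basic with [k] derived in isolation.
The underlying segment must be /k/; voiceless stops become voiced between vowels, yielding [g] there.
The underlying form of 'seed' is therefore /ɣɔlak/.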